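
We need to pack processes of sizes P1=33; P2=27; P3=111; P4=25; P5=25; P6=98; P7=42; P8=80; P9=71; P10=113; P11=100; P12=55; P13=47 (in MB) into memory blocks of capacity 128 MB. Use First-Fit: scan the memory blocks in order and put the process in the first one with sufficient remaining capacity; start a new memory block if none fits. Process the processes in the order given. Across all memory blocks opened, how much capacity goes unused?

197

P1 (33 MB) → memory block 1 (remaining 95 MB)
P2 (27 MB) → memory block 1 (remaining 68 MB)
P3 (111 MB) → memory block 2 (remaining 17 MB)
P4 (25 MB) → memory block 1 (remaining 43 MB)
P5 (25 MB) → memory block 1 (remaining 18 MB)
P6 (98 MB) → memory block 3 (remaining 30 MB)
P7 (42 MB) → memory block 4 (remaining 86 MB)
P8 (80 MB) → memory block 4 (remaining 6 MB)
P9 (71 MB) → memory block 5 (remaining 57 MB)
P10 (113 MB) → memory block 6 (remaining 15 MB)
P11 (100 MB) → memory block 7 (remaining 28 MB)
P12 (55 MB) → memory block 5 (remaining 2 MB)
P13 (47 MB) → memory block 8 (remaining 81 MB)
8 memory blocks × 128 MB = 1024 MB; used 827 MB; unused 197 MB.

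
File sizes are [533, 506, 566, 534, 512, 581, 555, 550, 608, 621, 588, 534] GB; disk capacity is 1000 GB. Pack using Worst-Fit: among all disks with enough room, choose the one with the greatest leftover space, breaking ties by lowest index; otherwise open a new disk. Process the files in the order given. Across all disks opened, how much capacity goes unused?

Put 533 GB in disk 1; 467 GB remain.
Put 506 GB in disk 2; 494 GB remain.
Put 566 GB in disk 3; 434 GB remain.
Put 534 GB in disk 4; 466 GB remain.
Put 512 GB in disk 5; 488 GB remain.
Put 581 GB in disk 6; 419 GB remain.
Put 555 GB in disk 7; 445 GB remain.
Put 550 GB in disk 8; 450 GB remain.
Put 608 GB in disk 9; 392 GB remain.
Put 621 GB in disk 10; 379 GB remain.
Put 588 GB in disk 11; 412 GB remain.
Put 534 GB in disk 12; 466 GB remain.
12 disks × 1000 GB = 12000 GB; used 6688 GB; unused 5312 GB.

5312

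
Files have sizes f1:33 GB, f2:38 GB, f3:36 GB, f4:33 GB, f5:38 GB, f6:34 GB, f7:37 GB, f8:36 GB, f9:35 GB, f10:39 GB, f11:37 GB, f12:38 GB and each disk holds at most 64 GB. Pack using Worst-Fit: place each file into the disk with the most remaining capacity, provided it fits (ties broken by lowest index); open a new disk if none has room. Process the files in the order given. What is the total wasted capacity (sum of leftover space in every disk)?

Put f1 (33 GB) in disk 1; 31 GB remain.
Put f2 (38 GB) in disk 2; 26 GB remain.
Put f3 (36 GB) in disk 3; 28 GB remain.
Put f4 (33 GB) in disk 4; 31 GB remain.
Put f5 (38 GB) in disk 5; 26 GB remain.
Put f6 (34 GB) in disk 6; 30 GB remain.
Put f7 (37 GB) in disk 7; 27 GB remain.
Put f8 (36 GB) in disk 8; 28 GB remain.
Put f9 (35 GB) in disk 9; 29 GB remain.
Put f10 (39 GB) in disk 10; 25 GB remain.
Put f11 (37 GB) in disk 11; 27 GB remain.
Put f12 (38 GB) in disk 12; 26 GB remain.
12 disks × 64 GB = 768 GB; used 434 GB; unused 334 GB.

334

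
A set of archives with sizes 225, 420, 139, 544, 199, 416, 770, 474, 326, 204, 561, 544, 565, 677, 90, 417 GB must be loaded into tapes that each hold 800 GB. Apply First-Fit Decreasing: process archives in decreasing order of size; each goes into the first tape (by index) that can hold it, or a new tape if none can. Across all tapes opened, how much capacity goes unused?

1429

Sorted descending: 770, 677, 565, 561, 544, 544, 474, 420, 417, 416, 326, 225, 204, 199, 139, 90.
770 GB → tape 1 (remaining 30 GB)
677 GB → tape 2 (remaining 123 GB)
565 GB → tape 3 (remaining 235 GB)
561 GB → tape 4 (remaining 239 GB)
544 GB → tape 5 (remaining 256 GB)
544 GB → tape 6 (remaining 256 GB)
474 GB → tape 7 (remaining 326 GB)
420 GB → tape 8 (remaining 380 GB)
417 GB → tape 9 (remaining 383 GB)
416 GB → tape 10 (remaining 384 GB)
326 GB → tape 7 (remaining 0 GB)
225 GB → tape 3 (remaining 10 GB)
204 GB → tape 4 (remaining 35 GB)
199 GB → tape 5 (remaining 57 GB)
139 GB → tape 6 (remaining 117 GB)
90 GB → tape 2 (remaining 33 GB)
10 tapes × 800 GB = 8000 GB; used 6571 GB; unused 1429 GB.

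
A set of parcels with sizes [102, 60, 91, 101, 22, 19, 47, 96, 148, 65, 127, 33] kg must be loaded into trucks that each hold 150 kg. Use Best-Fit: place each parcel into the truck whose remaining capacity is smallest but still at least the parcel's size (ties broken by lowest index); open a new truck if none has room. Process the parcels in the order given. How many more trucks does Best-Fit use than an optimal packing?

0

Best-Fit: [102,22,19] [60,65] [91] [101,47] [96,33] [148] [127] → 7 trucks.
Total size 911 kg; any packing needs at least ⌈911/150⌉ = 7 trucks.
So 7 is already optimal.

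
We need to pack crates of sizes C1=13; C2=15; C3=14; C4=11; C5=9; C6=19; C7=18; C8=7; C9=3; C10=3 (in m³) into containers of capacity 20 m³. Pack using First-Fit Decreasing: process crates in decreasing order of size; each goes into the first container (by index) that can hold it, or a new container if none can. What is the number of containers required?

6 containers

Sorted descending: 19, 18, 15, 14, 13, 11, 9, 7, 3, 3.
container 1: place 19 m³, 1 m³ left
container 2: place 18 m³, 2 m³ left
container 3: place 15 m³, 5 m³ left
container 4: place 14 m³, 6 m³ left
container 5: place 13 m³, 7 m³ left
container 6: place 11 m³, 9 m³ left
container 6: place 9 m³, 0 m³ left
container 5: place 7 m³, 0 m³ left
container 3: place 3 m³, 2 m³ left
container 4: place 3 m³, 3 m³ left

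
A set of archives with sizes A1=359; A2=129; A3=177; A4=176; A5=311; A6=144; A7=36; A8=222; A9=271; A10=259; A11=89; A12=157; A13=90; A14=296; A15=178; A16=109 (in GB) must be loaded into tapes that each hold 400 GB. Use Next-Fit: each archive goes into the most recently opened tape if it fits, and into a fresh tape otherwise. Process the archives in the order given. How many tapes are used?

11 tapes

tape 1: place A1 (359 GB), 41 GB left
tape 2: place A2 (129 GB), 271 GB left
tape 2: place A3 (177 GB), 94 GB left
tape 3: place A4 (176 GB), 224 GB left
tape 4: place A5 (311 GB), 89 GB left
tape 5: place A6 (144 GB), 256 GB left
tape 5: place A7 (36 GB), 220 GB left
tape 6: place A8 (222 GB), 178 GB left
tape 7: place A9 (271 GB), 129 GB left
tape 8: place A10 (259 GB), 141 GB left
tape 8: place A11 (89 GB), 52 GB left
tape 9: place A12 (157 GB), 243 GB left
tape 9: place A13 (90 GB), 153 GB left
tape 10: place A14 (296 GB), 104 GB left
tape 11: place A15 (178 GB), 222 GB left
tape 11: place A16 (109 GB), 113 GB left
Final tapes: [359] [129,177] [176] [311] [144,36] [222] [271] [259,89] [157,90] [296] [178,109].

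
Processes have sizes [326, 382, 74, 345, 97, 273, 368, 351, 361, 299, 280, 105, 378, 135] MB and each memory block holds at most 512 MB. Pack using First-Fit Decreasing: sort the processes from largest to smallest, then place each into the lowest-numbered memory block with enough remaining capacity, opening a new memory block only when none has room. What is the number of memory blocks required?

Sorted descending: 382, 378, 368, 361, 351, 345, 326, 299, 280, 273, 135, 105, 97, 74.
memory block 1: place 382 MB, 130 MB left
memory block 2: place 378 MB, 134 MB left
memory block 3: place 368 MB, 144 MB left
memory block 4: place 361 MB, 151 MB left
memory block 5: place 351 MB, 161 MB left
memory block 6: place 345 MB, 167 MB left
memory block 7: place 326 MB, 186 MB left
memory block 8: place 299 MB, 213 MB left
memory block 9: place 280 MB, 232 MB left
memory block 10: place 273 MB, 239 MB left
memory block 3: place 135 MB, 9 MB left
memory block 1: place 105 MB, 25 MB left
memory block 2: place 97 MB, 37 MB left
memory block 4: place 74 MB, 77 MB left
Final memory blocks: [382,105] [378,97] [368,135] [361,74] [351] [345] [326] [299] [280] [273].

10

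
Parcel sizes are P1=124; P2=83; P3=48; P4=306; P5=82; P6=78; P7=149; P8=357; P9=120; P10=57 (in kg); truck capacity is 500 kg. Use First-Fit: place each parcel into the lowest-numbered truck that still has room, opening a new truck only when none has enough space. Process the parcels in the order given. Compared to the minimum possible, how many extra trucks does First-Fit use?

0

First-Fit: [124,83,48,82,78,57] [306,149] [357,120] → 3 trucks.
Total size 1404 kg; any packing needs at least ⌈1404/500⌉ = 3 trucks.
So 3 is already optimal.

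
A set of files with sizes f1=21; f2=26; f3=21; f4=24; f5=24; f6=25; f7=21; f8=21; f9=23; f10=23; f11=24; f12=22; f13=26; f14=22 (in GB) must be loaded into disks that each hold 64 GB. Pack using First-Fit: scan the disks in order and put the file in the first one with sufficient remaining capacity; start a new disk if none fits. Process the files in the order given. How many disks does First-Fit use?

7

f1 (21 GB) → disk 1 (remaining 43 GB)
f2 (26 GB) → disk 1 (remaining 17 GB)
f3 (21 GB) → disk 2 (remaining 43 GB)
f4 (24 GB) → disk 2 (remaining 19 GB)
f5 (24 GB) → disk 3 (remaining 40 GB)
f6 (25 GB) → disk 3 (remaining 15 GB)
f7 (21 GB) → disk 4 (remaining 43 GB)
f8 (21 GB) → disk 4 (remaining 22 GB)
f9 (23 GB) → disk 5 (remaining 41 GB)
f10 (23 GB) → disk 5 (remaining 18 GB)
f11 (24 GB) → disk 6 (remaining 40 GB)
f12 (22 GB) → disk 4 (remaining 0 GB)
f13 (26 GB) → disk 6 (remaining 14 GB)
f14 (22 GB) → disk 7 (remaining 42 GB)
Final disks: [21,26] [21,24] [24,25] [21,21,22] [23,23] [24,26] [22].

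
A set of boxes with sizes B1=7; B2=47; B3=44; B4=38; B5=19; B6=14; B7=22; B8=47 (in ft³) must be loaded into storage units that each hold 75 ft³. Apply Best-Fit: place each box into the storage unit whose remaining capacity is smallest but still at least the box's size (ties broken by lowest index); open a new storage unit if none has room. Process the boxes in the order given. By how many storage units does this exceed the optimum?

Best-Fit: [7,47,19] [44,14] [38,22] [47] → 4 storage units.
Total size 238 ft³; any packing needs at least ⌈238/75⌉ = 4 storage units.
So 4 is already optimal.

0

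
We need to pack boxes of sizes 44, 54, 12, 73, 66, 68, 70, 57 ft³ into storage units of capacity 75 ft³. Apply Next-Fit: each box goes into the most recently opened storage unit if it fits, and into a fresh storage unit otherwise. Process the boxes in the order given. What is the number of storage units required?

7

storage unit 1: place 44 ft³, 31 ft³ left
storage unit 2: place 54 ft³, 21 ft³ left
storage unit 2: place 12 ft³, 9 ft³ left
storage unit 3: place 73 ft³, 2 ft³ left
storage unit 4: place 66 ft³, 9 ft³ left
storage unit 5: place 68 ft³, 7 ft³ left
storage unit 6: place 70 ft³, 5 ft³ left
storage unit 7: place 57 ft³, 18 ft³ left
Final storage units: [44] [54,12] [73] [66] [68] [70] [57].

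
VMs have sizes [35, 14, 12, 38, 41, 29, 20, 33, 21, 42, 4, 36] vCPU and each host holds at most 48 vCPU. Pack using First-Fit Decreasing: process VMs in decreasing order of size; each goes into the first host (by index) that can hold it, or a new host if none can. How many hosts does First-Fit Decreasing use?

8 hosts

Sorted descending: 42, 41, 38, 36, 35, 33, 29, 21, 20, 14, 12, 4.
host 1: place 42 vCPU, 6 vCPU left
host 2: place 41 vCPU, 7 vCPU left
host 3: place 38 vCPU, 10 vCPU left
host 4: place 36 vCPU, 12 vCPU left
host 5: place 35 vCPU, 13 vCPU left
host 6: place 33 vCPU, 15 vCPU left
host 7: place 29 vCPU, 19 vCPU left
host 8: place 21 vCPU, 27 vCPU left
host 8: place 20 vCPU, 7 vCPU left
host 6: place 14 vCPU, 1 vCPU left
host 4: place 12 vCPU, 0 vCPU left
host 1: place 4 vCPU, 2 vCPU left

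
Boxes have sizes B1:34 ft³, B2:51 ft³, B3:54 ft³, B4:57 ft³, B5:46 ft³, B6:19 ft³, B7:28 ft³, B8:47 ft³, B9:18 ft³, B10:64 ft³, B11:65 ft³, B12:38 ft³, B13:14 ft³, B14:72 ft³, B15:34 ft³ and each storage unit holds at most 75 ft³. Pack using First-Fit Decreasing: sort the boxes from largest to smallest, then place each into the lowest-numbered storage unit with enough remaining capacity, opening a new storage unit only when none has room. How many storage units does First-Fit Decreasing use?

Sorted descending: 72, 65, 64, 57, 54, 51, 47, 46, 38, 34, 34, 28, 19, 18, 14.
72 ft³ → storage unit 1 (remaining 3 ft³)
65 ft³ → storage unit 2 (remaining 10 ft³)
64 ft³ → storage unit 3 (remaining 11 ft³)
57 ft³ → storage unit 4 (remaining 18 ft³)
54 ft³ → storage unit 5 (remaining 21 ft³)
51 ft³ → storage unit 6 (remaining 24 ft³)
47 ft³ → storage unit 7 (remaining 28 ft³)
46 ft³ → storage unit 8 (remaining 29 ft³)
38 ft³ → storage unit 9 (remaining 37 ft³)
34 ft³ → storage unit 9 (remaining 3 ft³)
34 ft³ → storage unit 10 (remaining 41 ft³)
28 ft³ → storage unit 7 (remaining 0 ft³)
19 ft³ → storage unit 5 (remaining 2 ft³)
18 ft³ → storage unit 4 (remaining 0 ft³)
14 ft³ → storage unit 6 (remaining 10 ft³)

10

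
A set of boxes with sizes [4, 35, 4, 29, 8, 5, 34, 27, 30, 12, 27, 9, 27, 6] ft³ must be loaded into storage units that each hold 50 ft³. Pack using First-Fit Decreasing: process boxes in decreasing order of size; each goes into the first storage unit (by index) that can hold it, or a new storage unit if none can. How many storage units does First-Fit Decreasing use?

7

Sorted descending: 35, 34, 30, 29, 27, 27, 27, 12, 9, 8, 6, 5, 4, 4.
Put 35 ft³ in storage unit 1; 15 ft³ remain.
Put 34 ft³ in storage unit 2; 16 ft³ remain.
Put 30 ft³ in storage unit 3; 20 ft³ remain.
Put 29 ft³ in storage unit 4; 21 ft³ remain.
Put 27 ft³ in storage unit 5; 23 ft³ remain.
Put 27 ft³ in storage unit 6; 23 ft³ remain.
Put 27 ft³ in storage unit 7; 23 ft³ remain.
Put 12 ft³ in storage unit 1; 3 ft³ remain.
Put 9 ft³ in storage unit 2; 7 ft³ remain.
Put 8 ft³ in storage unit 3; 12 ft³ remain.
Put 6 ft³ in storage unit 2; 1 ft³ remain.
Put 5 ft³ in storage unit 3; 7 ft³ remain.
Put 4 ft³ in storage unit 3; 3 ft³ remain.
Put 4 ft³ in storage unit 4; 17 ft³ remain.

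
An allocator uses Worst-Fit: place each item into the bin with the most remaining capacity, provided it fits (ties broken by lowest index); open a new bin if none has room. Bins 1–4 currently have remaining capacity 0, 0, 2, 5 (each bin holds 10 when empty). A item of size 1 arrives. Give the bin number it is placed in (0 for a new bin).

4

Bins with room: bin 3 (2), bin 4 (5).
Most room is bin 4 with 5 free.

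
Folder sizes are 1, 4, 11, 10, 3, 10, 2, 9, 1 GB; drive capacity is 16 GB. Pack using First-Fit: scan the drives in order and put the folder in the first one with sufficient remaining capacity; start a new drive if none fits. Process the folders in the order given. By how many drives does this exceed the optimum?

First-Fit: [1,4,11] [10,3,2,1] [10] [9] → 4 drives.
Total size 51 GB; any packing needs at least ⌈51/16⌉ = 4 drives.
So 4 is already optimal.

0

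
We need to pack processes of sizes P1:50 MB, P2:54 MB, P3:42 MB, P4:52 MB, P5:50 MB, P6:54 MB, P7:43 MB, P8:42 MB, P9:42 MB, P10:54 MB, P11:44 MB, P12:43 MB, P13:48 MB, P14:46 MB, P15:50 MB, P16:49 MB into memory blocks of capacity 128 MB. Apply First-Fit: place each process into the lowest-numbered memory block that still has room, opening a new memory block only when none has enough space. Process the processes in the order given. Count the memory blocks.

Put P1 (50 MB) in memory block 1; 78 MB remain.
Put P2 (54 MB) in memory block 1; 24 MB remain.
Put P3 (42 MB) in memory block 2; 86 MB remain.
Put P4 (52 MB) in memory block 2; 34 MB remain.
Put P5 (50 MB) in memory block 3; 78 MB remain.
Put P6 (54 MB) in memory block 3; 24 MB remain.
Put P7 (43 MB) in memory block 4; 85 MB remain.
Put P8 (42 MB) in memory block 4; 43 MB remain.
Put P9 (42 MB) in memory block 4; 1 MB remain.
Put P10 (54 MB) in memory block 5; 74 MB remain.
Put P11 (44 MB) in memory block 5; 30 MB remain.
Put P12 (43 MB) in memory block 6; 85 MB remain.
Put P13 (48 MB) in memory block 6; 37 MB remain.
Put P14 (46 MB) in memory block 7; 82 MB remain.
Put P15 (50 MB) in memory block 7; 32 MB remain.
Put P16 (49 MB) in memory block 8; 79 MB remain.
Final memory blocks: [50,54] [42,52] [50,54] [43,42,42] [54,44] [43,48] [46,50] [49].

8 memory blocks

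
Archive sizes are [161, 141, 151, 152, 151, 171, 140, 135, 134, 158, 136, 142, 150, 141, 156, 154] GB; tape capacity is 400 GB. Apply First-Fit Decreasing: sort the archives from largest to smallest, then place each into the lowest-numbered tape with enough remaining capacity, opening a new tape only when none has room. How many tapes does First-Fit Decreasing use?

8

Sorted descending: 171, 161, 158, 156, 154, 152, 151, 151, 150, 142, 141, 141, 140, 136, 135, 134.
171 GB → tape 1 (remaining 229 GB)
161 GB → tape 1 (remaining 68 GB)
158 GB → tape 2 (remaining 242 GB)
156 GB → tape 2 (remaining 86 GB)
154 GB → tape 3 (remaining 246 GB)
152 GB → tape 3 (remaining 94 GB)
151 GB → tape 4 (remaining 249 GB)
151 GB → tape 4 (remaining 98 GB)
150 GB → tape 5 (remaining 250 GB)
142 GB → tape 5 (remaining 108 GB)
141 GB → tape 6 (remaining 259 GB)
141 GB → tape 6 (remaining 118 GB)
140 GB → tape 7 (remaining 260 GB)
136 GB → tape 7 (remaining 124 GB)
135 GB → tape 8 (remaining 265 GB)
134 GB → tape 8 (remaining 131 GB)
Final tapes: [171,161] [158,156] [154,152] [151,151] [150,142] [141,141] [140,136] [135,134].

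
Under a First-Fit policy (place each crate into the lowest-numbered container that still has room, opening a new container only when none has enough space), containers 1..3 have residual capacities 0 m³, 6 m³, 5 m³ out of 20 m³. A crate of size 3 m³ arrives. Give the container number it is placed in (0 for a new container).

Containers with room: container 2 (6 m³), container 3 (5 m³).
The first with room is container 2.

2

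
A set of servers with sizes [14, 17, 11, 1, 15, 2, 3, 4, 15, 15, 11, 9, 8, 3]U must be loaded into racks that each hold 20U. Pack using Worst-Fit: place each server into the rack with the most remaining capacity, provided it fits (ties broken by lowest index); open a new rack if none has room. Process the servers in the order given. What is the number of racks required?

8 racks

14U → rack 1 (remaining 6U)
17U → rack 2 (remaining 3U)
11U → rack 3 (remaining 9U)
1U → rack 3 (remaining 8U)
15U → rack 4 (remaining 5U)
2U → rack 3 (remaining 6U)
3U → rack 1 (remaining 3U)
4U → rack 3 (remaining 2U)
15U → rack 5 (remaining 5U)
15U → rack 6 (remaining 5U)
11U → rack 7 (remaining 9U)
9U → rack 7 (remaining 0U)
8U → rack 8 (remaining 12U)
3U → rack 8 (remaining 9U)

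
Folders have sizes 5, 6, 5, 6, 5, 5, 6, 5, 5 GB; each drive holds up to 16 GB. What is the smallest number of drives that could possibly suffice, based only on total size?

Total size = 5 + 6 + 5 + 6 + 5 + 5 + 6 + 5 + 5 = 48 GB.
⌈48 / 16⌉ = 3.

3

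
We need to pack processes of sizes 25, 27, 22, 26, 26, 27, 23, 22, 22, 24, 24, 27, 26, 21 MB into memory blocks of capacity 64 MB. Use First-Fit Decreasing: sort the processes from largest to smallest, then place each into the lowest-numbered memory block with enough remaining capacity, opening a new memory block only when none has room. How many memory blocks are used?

7 memory blocks

Sorted descending: 27, 27, 27, 26, 26, 26, 25, 24, 24, 23, 22, 22, 22, 21.
memory block 1: place 27 MB, 37 MB left
memory block 1: place 27 MB, 10 MB left
memory block 2: place 27 MB, 37 MB left
memory block 2: place 26 MB, 11 MB left
memory block 3: place 26 MB, 38 MB left
memory block 3: place 26 MB, 12 MB left
memory block 4: place 25 MB, 39 MB left
memory block 4: place 24 MB, 15 MB left
memory block 5: place 24 MB, 40 MB left
memory block 5: place 23 MB, 17 MB left
memory block 6: place 22 MB, 42 MB left
memory block 6: place 22 MB, 20 MB left
memory block 7: place 22 MB, 42 MB left
memory block 7: place 21 MB, 21 MB left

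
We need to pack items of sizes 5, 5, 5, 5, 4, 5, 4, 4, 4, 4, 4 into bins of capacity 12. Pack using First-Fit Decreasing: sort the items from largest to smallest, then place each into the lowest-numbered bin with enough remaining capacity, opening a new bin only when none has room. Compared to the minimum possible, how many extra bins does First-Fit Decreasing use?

First-Fit Decreasing: [5,5] [5,5] [5,4] [4,4,4] [4,4] → 5 bins.
Total size 49; any packing needs at least ⌈49/12⌉ = 5 bins.
So 5 is already optimal.

0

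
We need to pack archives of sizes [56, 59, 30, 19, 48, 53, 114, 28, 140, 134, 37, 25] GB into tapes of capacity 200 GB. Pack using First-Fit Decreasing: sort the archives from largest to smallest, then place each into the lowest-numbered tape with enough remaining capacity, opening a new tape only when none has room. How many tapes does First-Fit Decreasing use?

4 tapes

Sorted descending: 140, 134, 114, 59, 56, 53, 48, 37, 30, 28, 25, 19.
Put 140 GB in tape 1; 60 GB remain.
Put 134 GB in tape 2; 66 GB remain.
Put 114 GB in tape 3; 86 GB remain.
Put 59 GB in tape 1; 1 GB remain.
Put 56 GB in tape 2; 10 GB remain.
Put 53 GB in tape 3; 33 GB remain.
Put 48 GB in tape 4; 152 GB remain.
Put 37 GB in tape 4; 115 GB remain.
Put 30 GB in tape 3; 3 GB remain.
Put 28 GB in tape 4; 87 GB remain.
Put 25 GB in tape 4; 62 GB remain.
Put 19 GB in tape 4; 43 GB remain.
Final tapes: [140,59] [134,56] [114,53,30] [48,37,28,25,19].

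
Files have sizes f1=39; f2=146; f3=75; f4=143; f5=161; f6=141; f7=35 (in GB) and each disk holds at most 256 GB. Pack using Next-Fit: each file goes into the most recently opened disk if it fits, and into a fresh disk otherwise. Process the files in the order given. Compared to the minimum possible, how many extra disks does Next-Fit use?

0

Next-Fit: [39,146] [75,143] [161] [141,35] → 4 disks.
4 files exceed 128 GB (half the capacity), and no two of those can share a disk, so at least 4 disks are needed.
So 4 is already optimal.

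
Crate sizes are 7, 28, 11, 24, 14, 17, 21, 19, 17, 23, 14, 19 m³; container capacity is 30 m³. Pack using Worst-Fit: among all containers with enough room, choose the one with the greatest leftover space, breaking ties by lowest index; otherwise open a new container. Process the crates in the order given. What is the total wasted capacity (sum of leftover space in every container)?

86

container 1: place 7 m³, 23 m³ left
container 2: place 28 m³, 2 m³ left
container 1: place 11 m³, 12 m³ left
container 3: place 24 m³, 6 m³ left
container 4: place 14 m³, 16 m³ left
container 5: place 17 m³, 13 m³ left
container 6: place 21 m³, 9 m³ left
container 7: place 19 m³, 11 m³ left
container 8: place 17 m³, 13 m³ left
container 9: place 23 m³, 7 m³ left
container 4: place 14 m³, 2 m³ left
container 10: place 19 m³, 11 m³ left
10 containers × 30 m³ = 300 m³; used 214 m³; unused 86 m³.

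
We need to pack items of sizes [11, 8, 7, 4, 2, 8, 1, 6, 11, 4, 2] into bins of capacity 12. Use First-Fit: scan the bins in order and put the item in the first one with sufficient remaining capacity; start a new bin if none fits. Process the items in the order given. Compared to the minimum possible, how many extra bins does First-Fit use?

First-Fit: [11,1] [8,4] [7,2,2] [8,4] [6] [11] → 6 bins.
Total size 64; any packing needs at least ⌈64/12⌉ = 6 bins.
So 6 is already optimal.

0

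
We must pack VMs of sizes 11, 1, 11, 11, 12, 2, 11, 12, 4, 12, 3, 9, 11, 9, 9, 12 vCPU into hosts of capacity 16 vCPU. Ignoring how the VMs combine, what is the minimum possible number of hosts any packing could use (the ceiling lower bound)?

9 hosts

Total size = 11 + 1 + 11 + 11 + 12 + 2 + 11 + 12 + 4 + 12 + 3 + 9 + 11 + 9 + 9 + 12 = 140 vCPU.
⌈140 / 16⌉ = 9.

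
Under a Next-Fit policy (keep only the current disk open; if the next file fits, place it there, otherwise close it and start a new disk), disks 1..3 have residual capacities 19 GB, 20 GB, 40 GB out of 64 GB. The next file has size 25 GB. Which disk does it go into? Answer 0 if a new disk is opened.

3

Next-Fit only looks at disk 3, which has 40 GB free.
25 GB fits there.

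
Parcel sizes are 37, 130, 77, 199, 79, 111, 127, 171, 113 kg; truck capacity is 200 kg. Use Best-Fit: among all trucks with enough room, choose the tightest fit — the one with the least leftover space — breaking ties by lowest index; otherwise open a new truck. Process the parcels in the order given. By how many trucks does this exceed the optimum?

Best-Fit: [37,130] [77,79] [199] [111] [127] [171] [113] → 7 trucks.
Total size 1044 kg; any packing needs at least ⌈1044/200⌉ = 6 trucks.
An optimal packing achieves that bound: [199] [171] [130,37] [127] [113,79] [111,77] → 6 trucks.
Excess: 7 − 6 = 1.

1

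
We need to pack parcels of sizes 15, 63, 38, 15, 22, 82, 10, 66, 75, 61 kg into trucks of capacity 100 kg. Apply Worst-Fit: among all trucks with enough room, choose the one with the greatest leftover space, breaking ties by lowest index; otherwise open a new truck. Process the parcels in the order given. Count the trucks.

truck 1: place 15 kg, 85 kg left
truck 1: place 63 kg, 22 kg left
truck 2: place 38 kg, 62 kg left
truck 2: place 15 kg, 47 kg left
truck 2: place 22 kg, 25 kg left
truck 3: place 82 kg, 18 kg left
truck 2: place 10 kg, 15 kg left
truck 4: place 66 kg, 34 kg left
truck 5: place 75 kg, 25 kg left
truck 6: place 61 kg, 39 kg left
Final trucks: [15,63] [38,15,22,10] [82] [66] [75] [61].

6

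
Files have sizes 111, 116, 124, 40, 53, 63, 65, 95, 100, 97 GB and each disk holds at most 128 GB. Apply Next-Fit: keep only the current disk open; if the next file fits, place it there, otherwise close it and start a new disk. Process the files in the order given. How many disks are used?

8

Put 111 GB in disk 1; 17 GB remain.
Put 116 GB in disk 2; 12 GB remain.
Put 124 GB in disk 3; 4 GB remain.
Put 40 GB in disk 4; 88 GB remain.
Put 53 GB in disk 4; 35 GB remain.
Put 63 GB in disk 5; 65 GB remain.
Put 65 GB in disk 5; 0 GB remain.
Put 95 GB in disk 6; 33 GB remain.
Put 100 GB in disk 7; 28 GB remain.
Put 97 GB in disk 8; 31 GB remain.
Final disks: [111] [116] [124] [40,53] [63,65] [95] [100] [97].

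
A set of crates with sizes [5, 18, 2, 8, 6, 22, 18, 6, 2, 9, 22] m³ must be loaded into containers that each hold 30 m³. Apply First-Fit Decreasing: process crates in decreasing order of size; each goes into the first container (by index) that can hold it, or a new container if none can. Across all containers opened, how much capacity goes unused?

2

Sorted descending: 22, 22, 18, 18, 9, 8, 6, 6, 5, 2, 2.
Put 22 m³ in container 1; 8 m³ remain.
Put 22 m³ in container 2; 8 m³ remain.
Put 18 m³ in container 3; 12 m³ remain.
Put 18 m³ in container 4; 12 m³ remain.
Put 9 m³ in container 3; 3 m³ remain.
Put 8 m³ in container 1; 0 m³ remain.
Put 6 m³ in container 2; 2 m³ remain.
Put 6 m³ in container 4; 6 m³ remain.
Put 5 m³ in container 4; 1 m³ remain.
Put 2 m³ in container 2; 0 m³ remain.
Put 2 m³ in container 3; 1 m³ remain.
4 containers × 30 m³ = 120 m³; used 118 m³; unused 2 m³.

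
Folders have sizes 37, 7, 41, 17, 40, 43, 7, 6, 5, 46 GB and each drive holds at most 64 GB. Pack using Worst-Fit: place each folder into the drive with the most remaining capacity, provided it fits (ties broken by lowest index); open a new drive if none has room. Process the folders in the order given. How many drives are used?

5

drive 1: place 37 GB, 27 GB left
drive 1: place 7 GB, 20 GB left
drive 2: place 41 GB, 23 GB left
drive 2: place 17 GB, 6 GB left
drive 3: place 40 GB, 24 GB left
drive 4: place 43 GB, 21 GB left
drive 3: place 7 GB, 17 GB left
drive 4: place 6 GB, 15 GB left
drive 1: place 5 GB, 15 GB left
drive 5: place 46 GB, 18 GB left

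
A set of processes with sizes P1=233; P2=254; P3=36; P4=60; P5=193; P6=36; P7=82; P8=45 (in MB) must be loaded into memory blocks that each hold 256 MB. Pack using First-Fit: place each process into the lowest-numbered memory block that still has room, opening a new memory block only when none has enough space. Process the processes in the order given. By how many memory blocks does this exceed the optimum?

0

First-Fit: [233] [254] [36,60,36,82] [193,45] → 4 memory blocks.
Total size 939 MB; any packing needs at least ⌈939/256⌉ = 4 memory blocks.
So 4 is already optimal.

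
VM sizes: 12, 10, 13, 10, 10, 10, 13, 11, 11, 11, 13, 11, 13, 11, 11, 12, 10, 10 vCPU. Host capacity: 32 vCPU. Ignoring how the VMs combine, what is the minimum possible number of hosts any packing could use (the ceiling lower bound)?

Total size = 12 + 10 + 13 + 10 + 10 + 10 + 13 + 11 + 11 + 11 + 13 + 11 + 13 + 11 + 11 + 12 + 10 + 10 = 202 vCPU.
⌈202 / 32⌉ = 7.

7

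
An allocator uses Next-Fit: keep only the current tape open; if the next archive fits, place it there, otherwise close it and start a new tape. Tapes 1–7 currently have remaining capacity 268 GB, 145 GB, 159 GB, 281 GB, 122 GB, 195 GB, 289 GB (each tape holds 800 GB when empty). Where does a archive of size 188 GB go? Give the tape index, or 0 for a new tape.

Next-Fit only looks at tape 7, which has 289 GB free.
188 GB fits there.

7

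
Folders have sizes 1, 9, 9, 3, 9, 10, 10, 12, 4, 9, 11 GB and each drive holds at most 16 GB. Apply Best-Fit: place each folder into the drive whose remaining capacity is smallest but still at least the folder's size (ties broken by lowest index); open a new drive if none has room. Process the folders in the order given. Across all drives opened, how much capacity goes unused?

Put 1 GB in drive 1; 15 GB remain.
Put 9 GB in drive 1; 6 GB remain.
Put 9 GB in drive 2; 7 GB remain.
Put 3 GB in drive 1; 3 GB remain.
Put 9 GB in drive 3; 7 GB remain.
Put 10 GB in drive 4; 6 GB remain.
Put 10 GB in drive 5; 6 GB remain.
Put 12 GB in drive 6; 4 GB remain.
Put 4 GB in drive 6; 0 GB remain.
Put 9 GB in drive 7; 7 GB remain.
Put 11 GB in drive 8; 5 GB remain.
8 drives × 16 GB = 128 GB; used 87 GB; unused 41 GB.

41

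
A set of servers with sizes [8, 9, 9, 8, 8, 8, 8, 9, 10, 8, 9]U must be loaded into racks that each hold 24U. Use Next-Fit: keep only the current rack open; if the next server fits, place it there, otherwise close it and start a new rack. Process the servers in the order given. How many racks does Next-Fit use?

5

8U → rack 1 (remaining 16U)
9U → rack 1 (remaining 7U)
9U → rack 2 (remaining 15U)
8U → rack 2 (remaining 7U)
8U → rack 3 (remaining 16U)
8U → rack 3 (remaining 8U)
8U → rack 3 (remaining 0U)
9U → rack 4 (remaining 15U)
10U → rack 4 (remaining 5U)
8U → rack 5 (remaining 16U)
9U → rack 5 (remaining 7U)
Final racks: [8,9] [9,8] [8,8,8] [9,10] [8,9].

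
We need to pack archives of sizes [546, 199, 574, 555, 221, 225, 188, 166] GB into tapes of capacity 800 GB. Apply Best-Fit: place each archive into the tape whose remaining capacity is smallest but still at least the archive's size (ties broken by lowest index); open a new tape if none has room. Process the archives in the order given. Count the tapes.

546 GB → tape 1 (remaining 254 GB)
199 GB → tape 1 (remaining 55 GB)
574 GB → tape 2 (remaining 226 GB)
555 GB → tape 3 (remaining 245 GB)
221 GB → tape 2 (remaining 5 GB)
225 GB → tape 3 (remaining 20 GB)
188 GB → tape 4 (remaining 612 GB)
166 GB → tape 4 (remaining 446 GB)

4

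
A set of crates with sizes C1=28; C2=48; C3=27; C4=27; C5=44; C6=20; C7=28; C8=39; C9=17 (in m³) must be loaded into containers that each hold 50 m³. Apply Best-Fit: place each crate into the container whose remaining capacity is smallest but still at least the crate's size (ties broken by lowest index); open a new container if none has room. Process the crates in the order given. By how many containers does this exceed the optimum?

Best-Fit: [28,20] [48] [27] [27] [44] [28,17] [39] → 7 containers.
7 crates exceed 25 m³ (half the capacity), and no two of those can share a container, so at least 7 containers are needed.
So 7 is already optimal.

0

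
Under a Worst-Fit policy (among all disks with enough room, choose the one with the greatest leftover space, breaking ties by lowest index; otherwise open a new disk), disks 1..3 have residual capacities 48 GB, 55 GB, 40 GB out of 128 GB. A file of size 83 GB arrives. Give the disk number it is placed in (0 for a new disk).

No disk has ≥ 83 GB free, so a new disk is opened.

0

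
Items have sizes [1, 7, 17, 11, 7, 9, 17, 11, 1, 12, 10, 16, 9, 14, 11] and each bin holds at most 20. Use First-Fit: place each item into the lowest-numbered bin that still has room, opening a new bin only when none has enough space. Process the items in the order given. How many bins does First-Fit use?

bin 1: place 1, 19 left
bin 1: place 7, 12 left
bin 2: place 17, 3 left
bin 1: place 11, 1 left
bin 3: place 7, 13 left
bin 3: place 9, 4 left
bin 4: place 17, 3 left
bin 5: place 11, 9 left
bin 1: place 1, 0 left
bin 6: place 12, 8 left
bin 7: place 10, 10 left
bin 8: place 16, 4 left
bin 5: place 9, 0 left
bin 9: place 14, 6 left
bin 10: place 11, 9 left

10 bins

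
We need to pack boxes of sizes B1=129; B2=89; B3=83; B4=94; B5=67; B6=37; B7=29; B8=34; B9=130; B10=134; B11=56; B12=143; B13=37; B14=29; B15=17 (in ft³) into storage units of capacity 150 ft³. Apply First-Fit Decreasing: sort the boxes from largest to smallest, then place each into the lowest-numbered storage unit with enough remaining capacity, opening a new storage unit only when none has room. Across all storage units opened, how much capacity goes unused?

92

Sorted descending: 143, 134, 130, 129, 94, 89, 83, 67, 56, 37, 37, 34, 29, 29, 17.
143 ft³ → storage unit 1 (remaining 7 ft³)
134 ft³ → storage unit 2 (remaining 16 ft³)
130 ft³ → storage unit 3 (remaining 20 ft³)
129 ft³ → storage unit 4 (remaining 21 ft³)
94 ft³ → storage unit 5 (remaining 56 ft³)
89 ft³ → storage unit 6 (remaining 61 ft³)
83 ft³ → storage unit 7 (remaining 67 ft³)
67 ft³ → storage unit 7 (remaining 0 ft³)
56 ft³ → storage unit 5 (remaining 0 ft³)
37 ft³ → storage unit 6 (remaining 24 ft³)
37 ft³ → storage unit 8 (remaining 113 ft³)
34 ft³ → storage unit 8 (remaining 79 ft³)
29 ft³ → storage unit 8 (remaining 50 ft³)
29 ft³ → storage unit 8 (remaining 21 ft³)
17 ft³ → storage unit 3 (remaining 3 ft³)
8 storage units × 150 ft³ = 1200 ft³; used 1108 ft³; unused 92 ft³.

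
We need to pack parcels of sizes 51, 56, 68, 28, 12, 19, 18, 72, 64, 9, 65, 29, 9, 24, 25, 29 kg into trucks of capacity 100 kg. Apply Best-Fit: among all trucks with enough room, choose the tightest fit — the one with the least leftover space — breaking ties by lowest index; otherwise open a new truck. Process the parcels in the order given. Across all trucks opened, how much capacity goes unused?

122

Put 51 kg in truck 1; 49 kg remain.
Put 56 kg in truck 2; 44 kg remain.
Put 68 kg in truck 3; 32 kg remain.
Put 28 kg in truck 3; 4 kg remain.
Put 12 kg in truck 2; 32 kg remain.
Put 19 kg in truck 2; 13 kg remain.
Put 18 kg in truck 1; 31 kg remain.
Put 72 kg in truck 4; 28 kg remain.
Put 64 kg in truck 5; 36 kg remain.
Put 9 kg in truck 2; 4 kg remain.
Put 65 kg in truck 6; 35 kg remain.
Put 29 kg in truck 1; 2 kg remain.
Put 9 kg in truck 4; 19 kg remain.
Put 24 kg in truck 6; 11 kg remain.
Put 25 kg in truck 5; 11 kg remain.
Put 29 kg in truck 7; 71 kg remain.
7 trucks × 100 kg = 700 kg; used 578 kg; unused 122 kg.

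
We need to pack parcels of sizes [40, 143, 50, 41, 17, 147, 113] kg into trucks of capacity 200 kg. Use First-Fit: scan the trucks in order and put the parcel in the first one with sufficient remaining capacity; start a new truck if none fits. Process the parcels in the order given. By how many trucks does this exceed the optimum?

1

First-Fit: [40,143,17] [50,41] [147] [113] → 4 trucks.
Total size 551 kg; any packing needs at least ⌈551/200⌉ = 3 trucks.
An optimal packing achieves that bound: [147,50] [143,41] [113,40,17] → 3 trucks.
Excess: 4 − 3 = 1.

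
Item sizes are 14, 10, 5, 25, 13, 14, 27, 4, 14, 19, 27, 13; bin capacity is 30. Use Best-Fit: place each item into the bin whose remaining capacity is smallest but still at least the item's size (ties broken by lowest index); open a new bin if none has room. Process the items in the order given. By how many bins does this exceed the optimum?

Best-Fit: [14,10,5] [25,4] [13,14] [27] [14,13] [19] [27] → 7 bins.
Total size 185; any packing needs at least ⌈185/30⌉ = 7 bins.
So 7 is already optimal.

0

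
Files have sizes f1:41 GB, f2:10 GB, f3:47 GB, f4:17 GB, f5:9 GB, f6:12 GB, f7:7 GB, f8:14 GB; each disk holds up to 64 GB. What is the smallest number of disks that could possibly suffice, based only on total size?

Total size = 41 + 10 + 47 + 17 + 9 + 12 + 7 + 14 = 157 GB.
⌈157 / 64⌉ = 3.

3 disks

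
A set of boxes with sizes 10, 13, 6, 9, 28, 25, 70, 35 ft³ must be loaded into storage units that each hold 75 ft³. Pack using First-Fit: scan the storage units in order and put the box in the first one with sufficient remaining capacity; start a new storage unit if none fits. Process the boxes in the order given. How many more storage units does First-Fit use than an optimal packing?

0

First-Fit: [10,13,6,9,28] [25,35] [70] → 3 storage units.
Total size 196 ft³; any packing needs at least ⌈196/75⌉ = 3 storage units.
So 3 is already optimal.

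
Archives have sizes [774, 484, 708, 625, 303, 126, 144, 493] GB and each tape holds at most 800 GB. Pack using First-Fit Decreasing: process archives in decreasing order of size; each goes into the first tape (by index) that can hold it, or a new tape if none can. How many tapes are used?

5

Sorted descending: 774, 708, 625, 493, 484, 303, 144, 126.
tape 1: place 774 GB, 26 GB left
tape 2: place 708 GB, 92 GB left
tape 3: place 625 GB, 175 GB left
tape 4: place 493 GB, 307 GB left
tape 5: place 484 GB, 316 GB left
tape 4: place 303 GB, 4 GB left
tape 3: place 144 GB, 31 GB left
tape 5: place 126 GB, 190 GB left
Final tapes: [774] [708] [625,144] [493,303] [484,126].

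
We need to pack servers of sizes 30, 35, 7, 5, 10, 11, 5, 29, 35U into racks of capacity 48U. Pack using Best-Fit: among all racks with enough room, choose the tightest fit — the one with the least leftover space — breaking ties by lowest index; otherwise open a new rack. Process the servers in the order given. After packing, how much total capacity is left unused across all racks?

Put 30U in rack 1; 18U remain.
Put 35U in rack 2; 13U remain.
Put 7U in rack 2; 6U remain.
Put 5U in rack 2; 1U remain.
Put 10U in rack 1; 8U remain.
Put 11U in rack 3; 37U remain.
Put 5U in rack 1; 3U remain.
Put 29U in rack 3; 8U remain.
Put 35U in rack 4; 13U remain.
4 racks × 48U = 192U; used 167U; unused 25U.

25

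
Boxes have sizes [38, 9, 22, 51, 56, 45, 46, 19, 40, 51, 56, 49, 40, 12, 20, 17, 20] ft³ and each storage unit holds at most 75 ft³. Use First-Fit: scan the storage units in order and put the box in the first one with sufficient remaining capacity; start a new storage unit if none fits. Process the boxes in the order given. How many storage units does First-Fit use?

10

storage unit 1: place 38 ft³, 37 ft³ left
storage unit 1: place 9 ft³, 28 ft³ left
storage unit 1: place 22 ft³, 6 ft³ left
storage unit 2: place 51 ft³, 24 ft³ left
storage unit 3: place 56 ft³, 19 ft³ left
storage unit 4: place 45 ft³, 30 ft³ left
storage unit 5: place 46 ft³, 29 ft³ left
storage unit 2: place 19 ft³, 5 ft³ left
storage unit 6: place 40 ft³, 35 ft³ left
storage unit 7: place 51 ft³, 24 ft³ left
storage unit 8: place 56 ft³, 19 ft³ left
storage unit 9: place 49 ft³, 26 ft³ left
storage unit 10: place 40 ft³, 35 ft³ left
storage unit 3: place 12 ft³, 7 ft³ left
storage unit 4: place 20 ft³, 10 ft³ left
storage unit 5: place 17 ft³, 12 ft³ left
storage unit 6: place 20 ft³, 15 ft³ left
Final storage units: [38,9,22] [51,19] [56,12] [45,20] [46,17] [40,20] [51] [56] [49] [40].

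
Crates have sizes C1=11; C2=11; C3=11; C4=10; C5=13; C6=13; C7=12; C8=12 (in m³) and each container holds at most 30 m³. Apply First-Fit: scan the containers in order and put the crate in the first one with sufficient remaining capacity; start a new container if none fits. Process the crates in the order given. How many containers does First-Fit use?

4

Put C1 (11 m³) in container 1; 19 m³ remain.
Put C2 (11 m³) in container 1; 8 m³ remain.
Put C3 (11 m³) in container 2; 19 m³ remain.
Put C4 (10 m³) in container 2; 9 m³ remain.
Put C5 (13 m³) in container 3; 17 m³ remain.
Put C6 (13 m³) in container 3; 4 m³ remain.
Put C7 (12 m³) in container 4; 18 m³ remain.
Put C8 (12 m³) in container 4; 6 m³ remain.
Final containers: [11,11] [11,10] [13,13] [12,12].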